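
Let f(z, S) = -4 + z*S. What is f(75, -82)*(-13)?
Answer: 80002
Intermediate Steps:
f(z, S) = -4 + S*z
f(75, -82)*(-13) = (-4 - 82*75)*(-13) = (-4 - 6150)*(-13) = -6154*(-13) = 80002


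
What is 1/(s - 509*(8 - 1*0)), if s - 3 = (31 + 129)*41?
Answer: 1/2491 ≈ 0.00040145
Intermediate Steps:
s = 6563 (s = 3 + (31 + 129)*41 = 3 + 160*41 = 3 + 6560 = 6563)
1/(s - 509*(8 - 1*0)) = 1/(6563 - 509*(8 - 1*0)) = 1/(6563 - 509*(8 + 0)) = 1/(6563 - 509*8) = 1/(6563 - 4072) = 1/2491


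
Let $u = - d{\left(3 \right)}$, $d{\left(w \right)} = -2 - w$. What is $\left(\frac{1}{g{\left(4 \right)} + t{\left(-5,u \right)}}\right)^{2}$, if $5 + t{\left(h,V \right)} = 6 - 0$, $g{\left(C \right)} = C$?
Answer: $\frac{1}{25} \approx 0.04$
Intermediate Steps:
$u = 5$ ($u = - (-2 - 3) = \left(-1\right) \left(-5\right) = 5$)
$t{\left(h,V \right)} = 1$ ($t{\left(h,V \right)} = -5 + \left(6 - 0\right) = -5 + \left(6 + 0\right) = -5 + 6 = 1$)
$\left(\frac{1}{g{\left(4 \right)} + t{\left(-5,u \right)}}\right)^{2} = \left(\frac{1}{4 + 1}\right)^{2} = \left(\frac{1}{5}\right)^{2} = \frac{1}{25}$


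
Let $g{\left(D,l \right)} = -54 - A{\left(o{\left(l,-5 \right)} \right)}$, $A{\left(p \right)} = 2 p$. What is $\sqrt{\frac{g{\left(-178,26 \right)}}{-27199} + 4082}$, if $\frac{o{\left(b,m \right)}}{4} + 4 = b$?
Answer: $\frac{2 \sqrt{754952769763}}{27199} \approx 63.891$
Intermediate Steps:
$o{\left(b,m \right)} = -16 + 4 b$
$g{\left(D,l \right)} = -22 - 8 l$ ($g{\left(D,l \right)} = -54 - 2 \left(-16 + 4 l\right) = -54 - \left(-32 + 8 l\right) = -22 - 8 l$)
$\sqrt{\frac{g{\left(-178,26 \right)}}{-27199} + 4082} = \sqrt{\frac{-22 - 208}{-27199} + 4082} = \sqrt{\left(-22 - 208\right) \left(- \frac{1}{27199}\right) + 4082} = \sqrt{\left(-230\right) \left(- \frac{1}{27199}\right) + 4082} = \sqrt{\frac{230}{27199} + 4082} = \sqrt{\frac{111026548}{27199}} = \frac{2 \sqrt{754952769763}}{27199}$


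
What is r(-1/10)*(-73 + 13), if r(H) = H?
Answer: 6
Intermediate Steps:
r(-1/10)*(-73 + 13) = (-1/10)*(-73 + 13) = -1*1/10*(-60) = -1/10*(-60) = 6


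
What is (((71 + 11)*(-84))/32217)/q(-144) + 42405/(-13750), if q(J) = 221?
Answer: -1830402949/593329750 ≈ -3.0850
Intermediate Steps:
(((71 + 11)*(-84))/32217)/q(-144) + 42405/(-13750) = (((71 + 11)*(-84))/32217)/221 + 42405/(-13750) = ((82*(-84))*(1/32217))*(1/221) + 42405*(-1/13750) = -6888*1/32217*(1/221) - 771/250 = -2296/10739*1/221 - 771/250 = -2296/2373319 - 771/250 = -1830402949/593329750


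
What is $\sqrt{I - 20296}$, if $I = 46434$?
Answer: $\sqrt{26138} \approx 161.67$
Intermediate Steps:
$\sqrt{I - 20296} = \sqrt{46434 - 20296} = \sqrt{26138}$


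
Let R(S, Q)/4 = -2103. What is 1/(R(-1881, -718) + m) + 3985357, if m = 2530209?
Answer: 10050261326530/2521797 ≈ 3.9854e+6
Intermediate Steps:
R(S, Q) = -8412 (R(S, Q) = 4*(-2103) = -8412)
1/(R(-1881, -718) + m) + 3985357 = 1/(-8412 + 2530209) + 3985357 = 1/2521797 + 3985357 = 10050261326530/2521797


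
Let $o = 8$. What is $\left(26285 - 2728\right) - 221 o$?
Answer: $21789$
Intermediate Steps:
$\left(26285 - 2728\right) - 221 o = \left(26285 - 2728\right) - 1768 = 23557 - 1768 = 21789$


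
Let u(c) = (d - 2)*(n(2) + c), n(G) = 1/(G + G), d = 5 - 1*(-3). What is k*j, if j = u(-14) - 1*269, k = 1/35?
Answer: -703/70 ≈ -10.043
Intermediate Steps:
d = 8 (d = 5 + 3 = 8)
k = 1/35 ≈ 0.028571
n(G) = 1/(2*G)
u(c) = 3/2 + 6*c (u(c) = (8 - 2)*((½)/2 + c) = 6*((½)*(½) + c) = 6*(¼ + c) = 3/2 + 6*c)
j = -703/2 (j = (3/2 + 6*(-14)) - 1*269 = (3/2 - 84) - 269 = -165/2 - 269 = -703/2 ≈ -351.50)
k*j = (1/35)*(-703/2) = -703/70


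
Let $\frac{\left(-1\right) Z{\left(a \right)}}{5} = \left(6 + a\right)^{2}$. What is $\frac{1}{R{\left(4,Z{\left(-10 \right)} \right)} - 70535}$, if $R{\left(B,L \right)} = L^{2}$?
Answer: $- \frac{1}{64135} \approx -1.5592 \cdot 10^{-5}$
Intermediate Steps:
$Z{\left(a \right)} = - 5 \left(6 + a\right)^{2}$
$\frac{1}{R{\left(4,Z{\left(-10 \right)} \right)} - 70535} = \frac{1}{\left(- 5 \left(6 - 10\right)^{2}\right)^{2} - 70535} = \frac{1}{\left(- 5 \left(-4\right)^{2}\right)^{2} - 70535} = \frac{1}{\left(\left(-5\right) 16\right)^{2} - 70535} = \frac{1}{\left(-80\right)^{2} - 70535} = \frac{1}{6400 - 70535} = \frac{1}{-64135} = - \frac{1}{64135}$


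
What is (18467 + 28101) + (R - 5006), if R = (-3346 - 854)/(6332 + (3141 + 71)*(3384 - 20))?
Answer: 641925084/15445 ≈ 41562.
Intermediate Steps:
R = -6/15445 (R = -4200/(6332 + 3212*3364) = -4200/(6332 + 10805168) = -4200/10811500 = -4200*1/10811500 = -6/15445 ≈ -0.00038848)
(18467 + 28101) + (R - 5006) = (18467 + 28101) + (-6/15445 - 5006) = 46568 - 77317676/15445 = 641925084/15445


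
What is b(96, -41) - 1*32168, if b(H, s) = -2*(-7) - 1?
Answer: -32155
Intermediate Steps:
b(H, s) = 13 (b(H, s) = 14 - 1 = 13)
b(96, -41) - 1*32168 = 13 - 1*32168 = 13 - 32168 = -32155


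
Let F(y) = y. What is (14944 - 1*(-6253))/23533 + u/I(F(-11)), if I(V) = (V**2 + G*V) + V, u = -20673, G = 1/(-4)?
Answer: -1936430989/10613383 ≈ -182.45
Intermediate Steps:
G = -1/4 ≈ -0.25000
I(V) = V**2 + 3*V/4 (I(V) = (V**2 - V/4) + V = V**2 + 3*V/4)
(14944 - 1*(-6253))/23533 + u/I(F(-11)) = (14944 - 1*(-6253))/23533 - 20673*(-4/(11*(3 + 4*(-11)))) = (14944 + 6253)*(1/23533) - 20673*(-4/(11*(3 - 44))) = 21197*(1/23533) - 20673/((1/4)*(-11)*(-41)) = 21197/23533 - 20673/451/4 = 21197/23533 - 20673*4/451 = 21197/23533 - 82692/451 = -1936430989/10613383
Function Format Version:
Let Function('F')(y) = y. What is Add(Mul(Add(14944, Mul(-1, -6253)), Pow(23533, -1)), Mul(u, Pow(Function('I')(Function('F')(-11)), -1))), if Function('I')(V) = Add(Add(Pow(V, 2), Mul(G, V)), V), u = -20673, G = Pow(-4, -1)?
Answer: Rational(-1936430989, 10613383) ≈ -182.45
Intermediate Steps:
G = Rational(-1, 4) ≈ -0.25000
Function('I')(V) = Add(Pow(V, 2), Mul(Rational(3, 4), V)) (Function('I')(V) = Add(Add(Pow(V, 2), Mul(Rational(-1, 4), V)), V) = Add(Pow(V, 2), Mul(Rational(3, 4), V)))
Add(Mul(Add(14944, Mul(-1, -6253)), Pow(23533, -1)), Mul(u, Pow(Function('I')(Function('F')(-11)), -1))) = Add(Mul(Add(14944, Mul(-1, -6253)), Pow(23533, -1)), Mul(-20673, Pow(Mul(Rational(1, 4), -11, Add(3, Mul(4, -11))), -1))) = Add(Mul(Add(14944, 6253), Rational(1, 23533)), Mul(-20673, Pow(Mul(Rational(1, 4), -11, Add(3, -44)), -1))) = Add(Mul(21197, Rational(1, 23533)), Mul(-20673, Pow(Mul(Rational(1, 4), -11, -41), -1))) = Add(Rational(21197, 23533), Mul(-20673, Pow(Rational(451, 4), -1))) = Add(Rational(21197, 23533), Mul(-20673, Rational(4, 451))) = Add(Rational(21197, 23533), Rational(-82692, 451)) = Rational(-1936430989, 10613383)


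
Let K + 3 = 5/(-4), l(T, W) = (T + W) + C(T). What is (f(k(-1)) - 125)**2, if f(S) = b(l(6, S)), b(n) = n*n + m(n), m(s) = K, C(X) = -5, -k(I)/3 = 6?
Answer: 408321/16 ≈ 25520.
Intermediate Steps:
k(I) = -18 (k(I) = -3*6 = -18)
l(T, W) = -5 + T + W (l(T, W) = (T + W) - 5 = -5 + T + W)
K = -17/4 (K = -3 + 5/(-4) = -3 + 5*(-1/4) = -3 - 5/4 = -17/4 ≈ -4.2500)
m(s) = -17/4
b(n) = -17/4 + n**2 (b(n) = n*n - 17/4 = n**2 - 17/4 = -17/4 + n**2)
f(S) = -17/4 + (1 + S)**2 (f(S) = -17/4 + (-5 + 6 + S)**2 = -17/4 + (1 + S)**2)
(f(k(-1)) - 125)**2 = ((-17/4 + (1 - 18)**2) - 125)**2 = ((-17/4 + (-17)**2) - 125)**2 = ((-17/4 + 289) - 125)**2 = (1139/4 - 125)**2 = (639/4)**2 = 408321/16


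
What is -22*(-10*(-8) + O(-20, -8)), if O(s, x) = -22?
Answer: -1276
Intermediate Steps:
-22*(-10*(-8) + O(-20, -8)) = -22*(-10*(-8) - 22) = -22*(80 - 22) = -22*58 = -1276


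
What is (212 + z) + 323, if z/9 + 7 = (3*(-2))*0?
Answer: 472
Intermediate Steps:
z = -63 (z = -63 + 9*((3*(-2))*0) = -63 + 9*(-6*0) = -63 + 9*0 = -63 + 0 = -63)
(212 + z) + 323 = (212 - 63) + 323 = 149 + 323 = 472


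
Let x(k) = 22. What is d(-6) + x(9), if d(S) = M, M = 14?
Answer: 36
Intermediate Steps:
d(S) = 14
d(-6) + x(9) = 14 + 22 = 36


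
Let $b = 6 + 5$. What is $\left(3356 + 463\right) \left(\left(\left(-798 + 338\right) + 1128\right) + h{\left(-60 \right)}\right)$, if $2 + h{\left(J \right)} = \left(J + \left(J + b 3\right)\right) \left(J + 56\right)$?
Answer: $3872466$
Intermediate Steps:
$b = 11$
$h{\left(J \right)} = -2 + \left(33 + 2 J\right) \left(56 + J\right)$ ($h{\left(J \right)} = -2 + \left(J + \left(J + 11 \cdot 3\right)\right) \left(J + 56\right) = -2 + \left(J + \left(J + 33\right)\right) \left(56 + J\right) = -2 + \left(J + \left(33 + J\right)\right) \left(56 + J\right) = -2 + \left(33 + 2 J\right) \left(56 + J\right)$)
$\left(3356 + 463\right) \left(\left(\left(-798 + 338\right) + 1128\right) + h{\left(-60 \right)}\right) = \left(3356 + 463\right) \left(\left(\left(-798 + 338\right) + 1128\right) + \left(1846 + 2 \left(-60\right)^{2} + 145 \left(-60\right)\right)\right) = 3819 \left(\left(-460 + 1128\right) + \left(1846 + 2 \cdot 3600 - 8700\right)\right) = 3819 \left(668 + \left(1846 + 7200 - 8700\right)\right) = 3819 \left(668 + 346\right) = 3819 \cdot 1014 = 3872466$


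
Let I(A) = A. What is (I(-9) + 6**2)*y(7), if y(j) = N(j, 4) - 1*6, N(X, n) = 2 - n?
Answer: -216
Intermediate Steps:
y(j) = -8 (y(j) = (2 - 1*4) - 1*6 = (2 - 4) - 6 = -2 - 6 = -8)
(I(-9) + 6**2)*y(7) = (-9 + 6**2)*(-8) = (-9 + 36)*(-8) = 27*(-8) = -216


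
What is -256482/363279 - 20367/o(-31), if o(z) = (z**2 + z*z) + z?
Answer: -84773235/7386673 ≈ -11.477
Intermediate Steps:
o(z) = z + 2*z**2 (o(z) = (z**2 + z**2) + z = 2*z**2 + z = z + 2*z**2)
-256482/363279 - 20367/o(-31) = -256482/363279 - 20367*(-1/(31*(1 + 2*(-31)))) = -256482*1/363279 - 20367*(-1/(31*(1 - 62))) = -85494/121093 - 20367/((-31*(-61))) = -85494/121093 - 20367/1891 = -85494/121093 - 20367*1/1891 = -85494/121093 - 657/61 = -84773235/7386673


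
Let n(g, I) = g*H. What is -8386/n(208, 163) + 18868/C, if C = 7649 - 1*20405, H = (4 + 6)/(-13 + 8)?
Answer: 12390341/663312 ≈ 18.680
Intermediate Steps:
H = -2 (H = 10/(-5) = 10*(-⅕) = -2)
C = -12756 (C = 7649 - 20405 = -12756)
n(g, I) = -2*g (n(g, I) = g*(-2) = -2*g)
-8386/n(208, 163) + 18868/C = -8386/((-2*208)) + 18868/(-12756) = -8386/(-416) + 18868*(-1/12756) = -8386*(-1/416) - 4717/3189 = 4193/208 - 4717/3189 = 12390341/663312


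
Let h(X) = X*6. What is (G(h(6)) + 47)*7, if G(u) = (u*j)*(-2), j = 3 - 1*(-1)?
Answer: -1687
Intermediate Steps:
j = 4 (j = 3 + 1 = 4)
h(X) = 6*X
G(u) = -8*u (G(u) = (u*4)*(-2) = (4*u)*(-2) = -8*u)
(G(h(6)) + 47)*7 = (-48*6 + 47)*7 = (-8*36 + 47)*7 = (-288 + 47)*7 = -241*7 = -1687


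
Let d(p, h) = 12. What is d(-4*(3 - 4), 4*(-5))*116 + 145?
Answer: 1537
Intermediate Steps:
d(-4*(3 - 4), 4*(-5))*116 + 145 = 12*116 + 145 = 1392 + 145 = 1537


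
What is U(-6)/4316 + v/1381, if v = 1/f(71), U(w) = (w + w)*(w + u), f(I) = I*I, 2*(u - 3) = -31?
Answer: 772742089/15023178118 ≈ 0.051437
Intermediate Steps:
u = -25/2 (u = 3 + (½)*(-31) = 3 - 31/2 = -25/2 ≈ -12.500)
f(I) = I²
U(w) = 2*w*(-25/2 + w) (U(w) = (w + w)*(w - 25/2) = (2*w)*(-25/2 + w) = 2*w*(-25/2 + w))
v = 1/5041 (v = 1/(71²) = 1/5041 ≈ 0.00019837)
U(-6)/4316 + v/1381 = -6*(-25 + 2*(-6))/4316 + (1/5041)/1381 = -6*(-25 - 12)*(1/4316) + (1/5041)*(1/1381) = -6*(-37)*(1/4316) + 1/6961621 = 222*(1/4316) + 1/6961621 = 111/2158 + 1/6961621 = 772742089/15023178118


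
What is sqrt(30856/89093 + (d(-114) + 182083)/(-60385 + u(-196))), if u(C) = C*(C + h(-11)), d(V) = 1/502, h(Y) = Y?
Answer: 15*I*sqrt(18360349390005462874)/21612931798 ≈ 2.9738*I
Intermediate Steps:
d(V) = 1/502
u(C) = C*(-11 + C) (u(C) = C*(C - 11) = C*(-11 + C))
sqrt(30856/89093 + (d(-114) + 182083)/(-60385 + u(-196))) = sqrt(30856/89093 + (1/502 + 182083)/(-60385 - 196*(-11 - 196))) = sqrt(30856*(1/89093) + 91405667/(502*(-60385 - 196*(-207)))) = sqrt(30856/89093 + 91405667/(502*(-60385 + 40572))) = sqrt(30856/89093 + (91405667/502)/(-19813)) = sqrt(30856/89093 + (91405667/502)*(-1/19813)) = sqrt(30856/89093 - 91405667/9946126) = sqrt(-7836707426175/886130203718) = 15*I*sqrt(18360349390005462874)/21612931798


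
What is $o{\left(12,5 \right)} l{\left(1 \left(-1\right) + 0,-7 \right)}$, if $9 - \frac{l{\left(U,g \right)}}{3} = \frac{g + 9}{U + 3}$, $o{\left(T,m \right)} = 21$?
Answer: $504$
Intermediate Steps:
$l{\left(U,g \right)} = 27 - \frac{3 \left(9 + g\right)}{3 + U}$ ($l{\left(U,g \right)} = 27 - 3 \frac{g + 9}{U + 3} = 27 - 3 \frac{9 + g}{3 + U} = 27 - \frac{3 \left(9 + g\right)}{3 + U}$)
$o{\left(12,5 \right)} l{\left(1 \left(-1\right) + 0,-7 \right)} = 21 \frac{3 \left(18 - -7 + 9 \left(1 \left(-1\right) + 0\right)\right)}{3 + \left(1 \left(-1\right) + 0\right)} = 21 \frac{3 \left(18 + 7 + 9 \left(-1 + 0\right)\right)}{3 + \left(-1 + 0\right)} = 21 \frac{3 \left(18 + 7 + 9 \left(-1\right)\right)}{3 - 1} = 21 \frac{3 \left(18 + 7 - 9\right)}{2} = 21 \cdot 3 \cdot \frac{1}{2} \cdot 16 = 21 \cdot 24 = 504$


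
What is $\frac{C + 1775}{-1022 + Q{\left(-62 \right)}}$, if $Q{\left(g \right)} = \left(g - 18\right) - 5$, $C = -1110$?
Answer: $- \frac{665}{1107} \approx -0.60072$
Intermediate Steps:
$Q{\left(g \right)} = -23 + g$ ($Q{\left(g \right)} = \left(-18 + g\right) - 5 = -23 + g$)
$\frac{C + 1775}{-1022 + Q{\left(-62 \right)}} = \frac{-1110 + 1775}{-1022 - 85} = \frac{665}{-1022 - 85} = \frac{665}{-1107} = 665 \left(- \frac{1}{1107}\right) = - \frac{665}{1107}$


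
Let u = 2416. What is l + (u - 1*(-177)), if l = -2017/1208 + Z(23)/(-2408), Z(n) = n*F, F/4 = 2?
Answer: 942200643/363608 ≈ 2591.3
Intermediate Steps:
F = 8 (F = 4*2 = 8)
Z(n) = 8*n (Z(n) = n*8 = 8*n)
l = -634901/363608 (l = -2017/1208 + (8*23)/(-2408) = -2017*1/1208 + 184*(-1/2408) = -2017/1208 - 23/301 = -634901/363608 ≈ -1.7461)
l + (u - 1*(-177)) = -634901/363608 + (2416 - 1*(-177)) = -634901/363608 + (2416 + 177) = -634901/363608 + 2593 = 942200643/363608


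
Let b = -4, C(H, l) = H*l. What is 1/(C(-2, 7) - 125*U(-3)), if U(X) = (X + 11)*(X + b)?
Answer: 1/6986 ≈ 0.00014314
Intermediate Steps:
U(X) = (-4 + X)*(11 + X) (U(X) = (X + 11)*(X - 4) = (11 + X)*(-4 + X) = (-4 + X)*(11 + X))
1/(C(-2, 7) - 125*U(-3)) = 1/(-2*7 - 125*(-44 + (-3)² + 7*(-3))) = 1/(-14 - 125*(-44 + 9 - 21)) = 1/(-14 - 125*(-56)) = 1/(-14 + 7000) = 1/6986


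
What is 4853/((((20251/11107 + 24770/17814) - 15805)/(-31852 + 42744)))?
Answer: -227362225772388/67968325591 ≈ -3345.1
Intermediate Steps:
4853/((((20251/11107 + 24770/17814) - 15805)/(-31852 + 42744))) = 4853/((((20251*(1/11107) + 24770*(1/17814)) - 15805)/10892)) = 4853/((((20251/11107 + 12385/8907) - 15805)*(1/10892))) = 4853/(((317935852/98930049 - 15805)*(1/10892))) = 4853/((-1563271488593/98930049*1/10892)) = 4853/(-1563271488593/1077546093708) = 4853*(-1077546093708/1563271488593) = -227362225772388/67968325591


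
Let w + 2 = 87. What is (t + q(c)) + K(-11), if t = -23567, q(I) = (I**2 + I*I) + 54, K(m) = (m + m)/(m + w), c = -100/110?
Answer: -105261632/4477 ≈ -23512.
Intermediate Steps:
w = 85 (w = -2 + 87 = 85)
c = -10/11 (c = -100*1/110 = -10/11 ≈ -0.90909)
K(m) = 2*m/(85 + m) (K(m) = (m + m)/(m + 85) = (2*m)/(85 + m) = 2*m/(85 + m))
q(I) = 54 + 2*I**2 (q(I) = (I**2 + I**2) + 54 = 2*I**2 + 54 = 54 + 2*I**2)
(t + q(c)) + K(-11) = (-23567 + (54 + 2*(-10/11)**2)) + 2*(-11)/(85 - 11) = (-23567 + (54 + 2*(100/121))) + 2*(-11)/74 = (-23567 + (54 + 200/121)) + 2*(-11)*(1/74) = (-23567 + 6734/121) - 11/37 = -2844873/121 - 11/37 = -105261632/4477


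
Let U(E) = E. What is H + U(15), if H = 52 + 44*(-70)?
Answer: -3013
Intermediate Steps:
H = -3028 (H = 52 - 3080 = -3028)
H + U(15) = -3028 + 15 = -3013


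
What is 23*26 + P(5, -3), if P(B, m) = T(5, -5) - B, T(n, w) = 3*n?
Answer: 608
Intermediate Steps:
P(B, m) = 15 - B (P(B, m) = 3*5 - B = 15 - B)
23*26 + P(5, -3) = 23*26 + (15 - 1*5) = 598 + (15 - 5) = 598 + 10 = 608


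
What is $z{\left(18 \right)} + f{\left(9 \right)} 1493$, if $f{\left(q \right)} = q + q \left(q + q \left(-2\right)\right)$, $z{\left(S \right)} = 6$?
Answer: $-107490$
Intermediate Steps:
$f{\left(q \right)} = q - q^{2}$ ($f{\left(q \right)} = q + q \left(q - 2 q\right) = q + q \left(- q\right) = q - q^{2}$)
$z{\left(18 \right)} + f{\left(9 \right)} 1493 = 6 + 9 \left(1 - 9\right) 1493 = 6 + 9 \left(-8\right) 1493 = 6 - 107496 = -107490$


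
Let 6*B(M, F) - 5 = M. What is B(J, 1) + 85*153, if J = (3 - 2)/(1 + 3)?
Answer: 104047/8 ≈ 13006.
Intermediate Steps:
J = ¼ (J = 1/4 = 1*(¼) = ¼ ≈ 0.25000)
B(M, F) = ⅚ + M/6
B(J, 1) + 85*153 = (⅚ + (⅙)*(¼)) + 85*153 = (⅚ + 1/24) + 13005 = 7/8 + 13005 = 104047/8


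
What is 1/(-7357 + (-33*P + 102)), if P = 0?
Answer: -1/7255 ≈ -0.00013784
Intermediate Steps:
1/(-7357 + (-33*P + 102)) = 1/(-7357 + (-33*0 + 102)) = 1/(-7357 + (0 + 102)) = 1/(-7357 + 102) = 1/(-7255) = -1/7255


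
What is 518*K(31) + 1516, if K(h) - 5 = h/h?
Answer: 4624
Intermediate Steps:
K(h) = 6 (K(h) = 5 + h/h = 5 + 1 = 6)
518*K(31) + 1516 = 518*6 + 1516 = 3108 + 1516 = 4624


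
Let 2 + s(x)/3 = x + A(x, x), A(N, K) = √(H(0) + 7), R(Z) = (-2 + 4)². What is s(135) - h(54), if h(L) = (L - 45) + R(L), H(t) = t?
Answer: 386 + 3*√7 ≈ 393.94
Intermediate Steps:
R(Z) = 4 (R(Z) = 2² = 4)
A(N, K) = √7 (A(N, K) = √(0 + 7) = √7)
h(L) = -41 + L (h(L) = (L - 45) + 4 = (-45 + L) + 4 = -41 + L)
s(x) = -6 + 3*x + 3*√7 (s(x) = -6 + 3*(x + √7) = -6 + (3*x + 3*√7) = -6 + 3*x + 3*√7)
s(135) - h(54) = (-6 + 3*135 + 3*√7) - (-41 + 54) = (-6 + 405 + 3*√7) - 1*13 = (399 + 3*√7) - 13 = 386 + 3*√7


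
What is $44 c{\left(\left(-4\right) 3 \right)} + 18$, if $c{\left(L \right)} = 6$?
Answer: $282$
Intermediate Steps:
$44 c{\left(\left(-4\right) 3 \right)} + 18 = 44 \cdot 6 + 18 = 264 + 18 = 282$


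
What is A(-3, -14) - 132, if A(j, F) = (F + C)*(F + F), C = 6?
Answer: 92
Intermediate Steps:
A(j, F) = 2*F*(6 + F) (A(j, F) = (F + 6)*(F + F) = (6 + F)*(2*F) = 2*F*(6 + F))
A(-3, -14) - 132 = 2*(-14)*(6 - 14) - 132 = 2*(-14)*(-8) - 132 = 224 - 132 = 92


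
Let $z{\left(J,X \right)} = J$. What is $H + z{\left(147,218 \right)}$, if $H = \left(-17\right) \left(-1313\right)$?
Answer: $22468$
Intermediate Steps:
$H = 22321$
$H + z{\left(147,218 \right)} = 22321 + 147 = 22468$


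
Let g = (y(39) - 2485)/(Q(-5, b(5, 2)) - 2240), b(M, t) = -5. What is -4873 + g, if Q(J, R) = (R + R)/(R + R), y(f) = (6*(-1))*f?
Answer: -10907928/2239 ≈ -4871.8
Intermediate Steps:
y(f) = -6*f
Q(J, R) = 1 (Q(J, R) = (2*R)/((2*R)) = (2*R)*(1/(2*R)) = 1)
g = 2719/2239 (g = (-6*39 - 2485)/(1 - 2240) = (-234 - 2485)/(-2239) = -2719*(-1/2239) = 2719/2239 ≈ 1.2144)
-4873 + g = -4873 + 2719/2239 = -10907928/2239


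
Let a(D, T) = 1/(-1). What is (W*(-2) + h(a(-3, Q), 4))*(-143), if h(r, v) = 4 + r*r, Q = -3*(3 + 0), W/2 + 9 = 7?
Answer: -1859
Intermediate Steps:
W = -4 (W = -18 + 2*7 = -18 + 14 = -4)
Q = -9 (Q = -3*3 = -9)
a(D, T) = -1
h(r, v) = 4 + r**2
(W*(-2) + h(a(-3, Q), 4))*(-143) = (-4*(-2) + (4 + (-1)**2))*(-143) = (8 + (4 + 1))*(-143) = (8 + 5)*(-143) = 13*(-143) = -1859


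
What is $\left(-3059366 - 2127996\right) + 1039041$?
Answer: $-4148321$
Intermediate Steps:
$\left(-3059366 - 2127996\right) + 1039041 = -5187362 + 1039041 = -4148321$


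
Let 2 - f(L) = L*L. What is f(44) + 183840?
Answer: 181906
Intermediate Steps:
f(L) = 2 - L² (f(L) = 2 - L*L = 2 - L²)
f(44) + 183840 = (2 - 1*44²) + 183840 = (2 - 1*1936) + 183840 = (2 - 1936) + 183840 = -1934 + 183840 = 181906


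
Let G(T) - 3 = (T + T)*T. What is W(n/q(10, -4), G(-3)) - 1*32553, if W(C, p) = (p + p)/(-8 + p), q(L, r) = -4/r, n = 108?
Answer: -423147/13 ≈ -32550.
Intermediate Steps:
G(T) = 3 + 2*T**2 (G(T) = 3 + (T + T)*T = 3 + (2*T)*T = 3 + 2*T**2)
W(C, p) = 2*p/(-8 + p) (W(C, p) = (2*p)/(-8 + p) = 2*p/(-8 + p))
W(n/q(10, -4), G(-3)) - 1*32553 = 2*(3 + 2*(-3)**2)/(-8 + (3 + 2*(-3)**2)) - 1*32553 = 2*(3 + 2*9)/(-8 + (3 + 2*9)) - 32553 = 2*(3 + 18)/(-8 + (3 + 18)) - 32553 = 2*21/(-8 + 21) - 32553 = 2*21/13 - 32553 = 2*21*(1/13) - 32553 = 42/13 - 32553 = -423147/13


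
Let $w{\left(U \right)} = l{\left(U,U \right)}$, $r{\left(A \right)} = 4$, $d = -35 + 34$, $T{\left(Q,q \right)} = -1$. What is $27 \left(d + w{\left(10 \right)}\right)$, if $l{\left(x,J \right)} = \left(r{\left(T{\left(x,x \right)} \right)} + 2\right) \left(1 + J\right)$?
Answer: $1755$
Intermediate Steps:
$d = -1$
$l{\left(x,J \right)} = 6 + 6 J$ ($l{\left(x,J \right)} = \left(4 + 2\right) \left(1 + J\right) = 6 \left(1 + J\right) = 6 + 6 J$)
$w{\left(U \right)} = 6 + 6 U$
$27 \left(d + w{\left(10 \right)}\right) = 27 \left(-1 + \left(6 + 6 \cdot 10\right)\right) = 27 \left(-1 + \left(6 + 60\right)\right) = 27 \left(-1 + 66\right) = 27 \cdot 65 = 1755$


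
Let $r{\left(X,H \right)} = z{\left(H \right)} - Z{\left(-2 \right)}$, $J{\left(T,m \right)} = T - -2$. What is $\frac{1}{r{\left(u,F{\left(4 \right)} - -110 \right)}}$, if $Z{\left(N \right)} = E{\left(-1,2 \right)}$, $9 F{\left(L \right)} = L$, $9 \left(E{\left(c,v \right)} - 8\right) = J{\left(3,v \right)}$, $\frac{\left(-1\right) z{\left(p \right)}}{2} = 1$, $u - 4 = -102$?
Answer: $- \frac{9}{95} \approx -0.094737$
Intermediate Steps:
$u = -98$ ($u = 4 - 102 = -98$)
$z{\left(p \right)} = -2$ ($z{\left(p \right)} = \left(-2\right) 1 = -2$)
$J{\left(T,m \right)} = 2 + T$ ($J{\left(T,m \right)} = T + 2 = 2 + T$)
$E{\left(c,v \right)} = \frac{77}{9}$ ($E{\left(c,v \right)} = 8 + \frac{2 + 3}{9} = 8 + \frac{1}{9} \cdot 5 = 8 + \frac{5}{9} = \frac{77}{9}$)
$F{\left(L \right)} = \frac{L}{9}$
$Z{\left(N \right)} = \frac{77}{9}$
$r{\left(X,H \right)} = - \frac{95}{9}$ ($r{\left(X,H \right)} = -2 - \frac{77}{9} = - \frac{95}{9}$)
$\frac{1}{r{\left(u,F{\left(4 \right)} - -110 \right)}} = \frac{1}{- \frac{95}{9}} = - \frac{9}{95}$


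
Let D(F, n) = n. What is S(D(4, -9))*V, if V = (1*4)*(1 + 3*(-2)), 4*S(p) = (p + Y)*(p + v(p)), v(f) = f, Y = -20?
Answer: -2610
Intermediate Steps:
S(p) = p*(-20 + p)/2 (S(p) = ((p - 20)*(p + p))/4 = ((-20 + p)*(2*p))/4 = (2*p*(-20 + p))/4 = p*(-20 + p)/2)
V = -20 (V = 4*(1 - 6) = 4*(-5) = -20)
S(D(4, -9))*V = ((1/2)*(-9)*(-20 - 9))*(-20) = ((1/2)*(-9)*(-29))*(-20) = (261/2)*(-20) = -2610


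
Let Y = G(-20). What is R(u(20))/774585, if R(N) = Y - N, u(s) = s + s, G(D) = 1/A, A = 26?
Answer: -1039/20139210 ≈ -5.1591e-5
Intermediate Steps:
G(D) = 1/26
u(s) = 2*s
Y = 1/26 ≈ 0.038462
R(N) = 1/26 - N
R(u(20))/774585 = (1/26 - 2*20)/774585 = (1/26 - 1*40)*(1/774585) = (1/26 - 40)*(1/774585) = -1039/26*1/774585 = -1039/20139210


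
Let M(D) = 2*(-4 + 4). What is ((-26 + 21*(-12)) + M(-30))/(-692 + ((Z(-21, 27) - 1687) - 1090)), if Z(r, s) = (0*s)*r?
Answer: 278/3469 ≈ 0.080138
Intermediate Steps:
M(D) = 0 (M(D) = 2*0 = 0)
Z(r, s) = 0 (Z(r, s) = 0*r = 0)
((-26 + 21*(-12)) + M(-30))/(-692 + ((Z(-21, 27) - 1687) - 1090)) = ((-26 + 21*(-12)) + 0)/(-692 + ((0 - 1687) - 1090)) = ((-26 - 252) + 0)/(-692 + (-1687 - 1090)) = (-278 + 0)/(-692 - 2777) = -278/(-3469) = -278*(-1/3469) = 278/3469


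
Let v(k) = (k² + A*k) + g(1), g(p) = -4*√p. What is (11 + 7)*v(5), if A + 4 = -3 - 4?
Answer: -612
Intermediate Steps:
A = -11 (A = -4 + (-3 - 4) = -4 - 7 = -11)
v(k) = -4 + k² - 11*k (v(k) = (k² - 11*k) - 4*√1 = (k² - 11*k) - 4*1 = (k² - 11*k) - 4 = -4 + k² - 11*k)
(11 + 7)*v(5) = (11 + 7)*(-4 + 5² - 11*5) = 18*(-4 + 25 - 55) = 18*(-34) = -612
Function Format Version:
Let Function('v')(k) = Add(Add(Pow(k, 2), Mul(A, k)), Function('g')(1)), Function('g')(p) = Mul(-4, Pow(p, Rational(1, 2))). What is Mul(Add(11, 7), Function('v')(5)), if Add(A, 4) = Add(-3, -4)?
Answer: -612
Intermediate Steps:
A = -11 (A = Add(-4, Add(-3, -4)) = Add(-4, -7) = -11)
Function('v')(k) = Add(-4, Pow(k, 2), Mul(-11, k)) (Function('v')(k) = Add(Add(Pow(k, 2), Mul(-11, k)), Mul(-4, Pow(1, Rational(1, 2)))) = Add(Add(Pow(k, 2), Mul(-11, k)), Mul(-4, 1)) = Add(Add(Pow(k, 2), Mul(-11, k)), -4) = Add(-4, Pow(k, 2), Mul(-11, k)))
Mul(Add(11, 7), Function('v')(5)) = Mul(Add(11, 7), Add(-4, Pow(5, 2), Mul(-11, 5))) = Mul(18, Add(-4, 25, -55)) = Mul(18, -34) = -612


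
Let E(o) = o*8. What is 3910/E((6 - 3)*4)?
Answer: 1955/48 ≈ 40.729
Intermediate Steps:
E(o) = 8*o
3910/E((6 - 3)*4) = 3910/((8*((6 - 3)*4))) = 3910/((8*(3*4))) = 3910/((8*12)) = 3910/96 = 3910*(1/96) = 1955/48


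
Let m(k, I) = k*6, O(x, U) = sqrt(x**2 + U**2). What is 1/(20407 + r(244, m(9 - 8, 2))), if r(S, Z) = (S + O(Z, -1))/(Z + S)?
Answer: 1275498500/26030342775999 - 250*sqrt(37)/26030342775999 ≈ 4.9000e-5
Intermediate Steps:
O(x, U) = sqrt(U**2 + x**2)
m(k, I) = 6*k
r(S, Z) = (S + sqrt(1 + Z**2))/(S + Z) (r(S, Z) = (S + sqrt((-1)**2 + Z**2))/(Z + S) = (S + sqrt(1 + Z**2))/(S + Z))
1/(20407 + r(244, m(9 - 8, 2))) = 1/(20407 + (244 + sqrt(1 + (6*(9 - 8))**2))/(244 + 6*(9 - 8))) = 1/(20407 + (244 + sqrt(1 + (6*1)**2))/(244 + 6*1)) = 1/(20407 + (244 + sqrt(1 + 6**2))/(244 + 6)) = 1/(20407 + (244 + sqrt(1 + 36))/250) = 1/(20407 + (244 + sqrt(37))/250) = 1/(20407 + (122/125 + sqrt(37)/250)) = 1/(2550997/125 + sqrt(37)/250)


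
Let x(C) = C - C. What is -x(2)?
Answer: 0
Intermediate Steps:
x(C) = 0
-x(2) = -1*0 = 0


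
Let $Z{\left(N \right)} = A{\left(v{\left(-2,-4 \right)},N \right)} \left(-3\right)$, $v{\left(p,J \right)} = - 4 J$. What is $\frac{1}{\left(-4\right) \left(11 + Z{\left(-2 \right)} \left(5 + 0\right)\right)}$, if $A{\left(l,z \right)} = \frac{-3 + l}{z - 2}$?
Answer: $- \frac{1}{239} \approx -0.0041841$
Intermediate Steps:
$A{\left(l,z \right)} = \frac{-3 + l}{-2 + z}$
$Z{\left(N \right)} = - \frac{39}{-2 + N}$ ($Z{\left(N \right)} = \frac{-3 - -16}{-2 + N} \left(-3\right) = \frac{-3 + 16}{-2 + N} \left(-3\right) = \frac{1}{-2 + N} 13 \left(-3\right) = \frac{13}{-2 + N} \left(-3\right) = - \frac{39}{-2 + N}$)
$\frac{1}{\left(-4\right) \left(11 + Z{\left(-2 \right)} \left(5 + 0\right)\right)} = \frac{1}{\left(-4\right) \left(11 + - \frac{39}{-2 - 2} \left(5 + 0\right)\right)} = \frac{1}{\left(-4\right) \left(11 + - \frac{39}{-4} \cdot 5\right)} = \frac{1}{\left(-4\right) \left(11 + \left(-39\right) \left(- \frac{1}{4}\right) 5\right)} = \frac{1}{\left(-4\right) \left(11 + \frac{39}{4} \cdot 5\right)} = \frac{1}{\left(-4\right) \left(11 + \frac{195}{4}\right)} = \frac{1}{\left(-4\right) \frac{239}{4}} = \frac{1}{-239} = - \frac{1}{239}$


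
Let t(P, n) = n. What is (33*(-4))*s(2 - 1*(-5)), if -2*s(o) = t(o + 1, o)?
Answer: 462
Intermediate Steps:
s(o) = -o/2
(33*(-4))*s(2 - 1*(-5)) = (33*(-4))*(-(2 - 1*(-5))/2) = -(-66)*(2 + 5) = -(-66)*7 = -132*(-7/2) = 462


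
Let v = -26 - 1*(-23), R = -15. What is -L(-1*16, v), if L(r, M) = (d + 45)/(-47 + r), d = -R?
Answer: 20/21 ≈ 0.95238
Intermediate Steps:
d = 15 (d = -1*(-15) = 15)
v = -3 (v = -26 + 23 = -3)
L(r, M) = 60/(-47 + r) (L(r, M) = (15 + 45)/(-47 + r) = 60/(-47 + r))
-L(-1*16, v) = -60/(-47 - 1*16) = -60/(-47 - 16) = -60/(-63) = -60*(-1)/63 = -1*(-20/21) = 20/21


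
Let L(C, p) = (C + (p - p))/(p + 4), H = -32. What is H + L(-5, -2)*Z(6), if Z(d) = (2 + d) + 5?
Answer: -129/2 ≈ -64.500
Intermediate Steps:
Z(d) = 7 + d
L(C, p) = C/(4 + p) (L(C, p) = (C + 0)/(4 + p) = C/(4 + p))
H + L(-5, -2)*Z(6) = -32 + (-5/(4 - 2))*(7 + 6) = -32 - 5/2*13 = -32 - 65/2 = -129/2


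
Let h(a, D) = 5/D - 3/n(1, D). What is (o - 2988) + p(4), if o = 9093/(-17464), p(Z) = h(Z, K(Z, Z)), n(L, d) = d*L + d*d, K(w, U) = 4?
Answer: -260861573/87320 ≈ -2987.4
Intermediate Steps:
n(L, d) = d**2 + L*d (n(L, d) = L*d + d**2 = d**2 + L*d)
h(a, D) = 5/D - 3/(D*(1 + D)) (h(a, D) = 5/D - 3*1/(D*(1 + D)) = 5/D - 3/(D*(1 + D)))
p(Z) = 11/10 (p(Z) = (2 + 5*4)/(4*(1 + 4)) = (1/4)*(2 + 20)/5 = (1/4)*(1/5)*22 = 11/10)
o = -9093/17464 (o = 9093*(-1/17464) = -9093/17464 ≈ -0.52067)
(o - 2988) + p(4) = (-9093/17464 - 2988) + 11/10 = -52191525/17464 + 11/10 = -260861573/87320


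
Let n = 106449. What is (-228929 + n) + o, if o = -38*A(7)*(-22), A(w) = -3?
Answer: -124988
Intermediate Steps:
o = -2508 (o = -38*(-3)*(-22) = 114*(-22) = -2508)
(-228929 + n) + o = (-228929 + 106449) - 2508 = -122480 - 2508 = -124988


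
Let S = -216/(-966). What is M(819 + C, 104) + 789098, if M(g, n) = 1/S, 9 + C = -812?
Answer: 28407689/36 ≈ 7.8910e+5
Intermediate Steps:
C = -821 (C = -9 - 812 = -821)
S = 36/161 (S = -216*(-1/966) = 36/161 ≈ 0.22360)
M(g, n) = 161/36 (M(g, n) = 1/(36/161) = 161/36)
M(819 + C, 104) + 789098 = 161/36 + 789098 = 28407689/36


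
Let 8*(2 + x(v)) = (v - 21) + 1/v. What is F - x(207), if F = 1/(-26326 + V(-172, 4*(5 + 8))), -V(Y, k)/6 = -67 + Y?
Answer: -218994007/10305288 ≈ -21.251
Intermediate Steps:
V(Y, k) = 402 - 6*Y (V(Y, k) = -6*(-67 + Y) = 402 - 6*Y)
F = -1/24892 (F = 1/(-26326 + (402 - 6*(-172))) = 1/(-26326 + (402 + 1032)) = 1/(-26326 + 1434) = 1/(-24892) = -1/24892 ≈ -4.0174e-5)
x(v) = -37/8 + v/8 + 1/(8*v) (x(v) = -2 + ((v - 21) + 1/v)/8 = -2 + ((-21 + v) + 1/v)/8 = -2 + (-21 + v + 1/v)/8 = -2 + (-21/8 + v/8 + 1/(8*v)) = -37/8 + v/8 + 1/(8*v))
F - x(207) = -1/24892 - (1 + 207*(-37 + 207))/(8*207) = -1/24892 - (1 + 207*170)/(8*207) = -1/24892 - (1 + 35190)/(8*207) = -1/24892 - 35191/(8*207) = -1/24892 - 1*35191/1656 = -1/24892 - 35191/1656 = -218994007/10305288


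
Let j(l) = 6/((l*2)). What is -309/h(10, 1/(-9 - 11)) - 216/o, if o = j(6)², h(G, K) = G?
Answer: -8949/10 ≈ -894.90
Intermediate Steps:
j(l) = 3/l (j(l) = 6/((2*l)) = 6*(1/(2*l)) = 3/l)
o = ¼ (o = (3/6)² = (3*(⅙))² = (½)² = ¼ ≈ 0.25000)
-309/h(10, 1/(-9 - 11)) - 216/o = -309/10 - 216/¼ = -309*⅒ - 216*4 = -309/10 - 864 = -8949/10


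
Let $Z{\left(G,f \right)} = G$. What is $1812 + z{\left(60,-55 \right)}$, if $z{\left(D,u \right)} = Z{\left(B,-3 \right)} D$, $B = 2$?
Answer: $1932$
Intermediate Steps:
$z{\left(D,u \right)} = 2 D$
$1812 + z{\left(60,-55 \right)} = 1812 + 2 \cdot 60 = 1812 + 120 = 1932$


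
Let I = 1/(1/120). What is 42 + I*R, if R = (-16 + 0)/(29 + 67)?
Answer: 22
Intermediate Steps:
R = -⅙ (R = -16/96 = -16*1/96 = -⅙ ≈ -0.16667)
I = 120 (I = 1/(1/120) = 120)
42 + I*R = 42 + 120*(-⅙) = 42 - 20 = 22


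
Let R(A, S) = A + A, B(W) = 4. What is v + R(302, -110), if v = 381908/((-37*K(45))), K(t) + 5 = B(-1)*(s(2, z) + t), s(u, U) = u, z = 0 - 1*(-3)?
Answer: 3707776/6771 ≈ 547.60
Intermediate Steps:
z = 3 (z = 0 + 3 = 3)
R(A, S) = 2*A
K(t) = 3 + 4*t (K(t) = -5 + 4*(2 + t) = -5 + (8 + 4*t) = 3 + 4*t)
v = -381908/6771 (v = 381908/((-37*(3 + 4*45))) = 381908/((-37*(3 + 180))) = 381908/((-37*183)) = 381908/(-6771) = 381908*(-1/6771) = -381908/6771 ≈ -56.404)
v + R(302, -110) = -381908/6771 + 2*302 = -381908/6771 + 604 = 3707776/6771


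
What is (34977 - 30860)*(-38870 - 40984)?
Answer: -328758918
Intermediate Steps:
(34977 - 30860)*(-38870 - 40984) = 4117*(-79854) = -328758918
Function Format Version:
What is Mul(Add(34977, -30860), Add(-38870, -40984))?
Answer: -328758918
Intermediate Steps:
Mul(Add(34977, -30860), Add(-38870, -40984)) = Mul(4117, -79854) = -328758918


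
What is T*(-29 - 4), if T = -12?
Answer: 396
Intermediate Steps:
T*(-29 - 4) = -12*(-29 - 4) = -12*(-33) = 396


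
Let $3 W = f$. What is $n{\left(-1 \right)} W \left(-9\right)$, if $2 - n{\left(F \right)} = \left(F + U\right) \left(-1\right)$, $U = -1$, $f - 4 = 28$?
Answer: $0$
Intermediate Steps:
$f = 32$ ($f = 4 + 28 = 32$)
$W = \frac{32}{3}$ ($W = \frac{1}{3} \cdot 32 = \frac{32}{3} \approx 10.667$)
$n{\left(F \right)} = 1 + F$ ($n{\left(F \right)} = 2 - \left(F - 1\right) \left(-1\right) = 2 - \left(-1 + F\right) \left(-1\right) = 2 - \left(1 - F\right) = 2 + \left(-1 + F\right) = 1 + F$)
$n{\left(-1 \right)} W \left(-9\right) = \left(1 - 1\right) \frac{32}{3} \left(-9\right) = 0 \cdot \frac{32}{3} \left(-9\right) = 0 \left(-9\right) = 0$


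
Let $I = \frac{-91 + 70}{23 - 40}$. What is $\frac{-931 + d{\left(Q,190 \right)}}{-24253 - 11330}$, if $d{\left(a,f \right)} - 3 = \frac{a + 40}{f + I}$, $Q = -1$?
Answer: $\frac{3016265}{115680333} \approx 0.026074$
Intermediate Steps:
$I = \frac{21}{17}$ ($I = - \frac{21}{-17} = \left(-21\right) \left(- \frac{1}{17}\right) = \frac{21}{17} \approx 1.2353$)
$d{\left(a,f \right)} = 3 + \frac{40 + a}{\frac{21}{17} + f}$ ($d{\left(a,f \right)} = 3 + \frac{a + 40}{f + \frac{21}{17}} = 3 + \frac{40 + a}{\frac{21}{17} + f}$)
$\frac{-931 + d{\left(Q,190 \right)}}{-24253 - 11330} = \frac{-931 + \frac{743 + 17 \left(-1\right) + 51 \cdot 190}{21 + 17 \cdot 190}}{-24253 - 11330} = \frac{-931 + \frac{743 - 17 + 9690}{21 + 3230}}{-35583} = \left(-931 + \frac{1}{3251} \cdot 10416\right) \left(- \frac{1}{35583}\right) = \left(-931 + \frac{10416}{3251}\right) \left(- \frac{1}{35583}\right) = \left(- \frac{3016265}{3251}\right) \left(- \frac{1}{35583}\right) = \frac{3016265}{115680333}$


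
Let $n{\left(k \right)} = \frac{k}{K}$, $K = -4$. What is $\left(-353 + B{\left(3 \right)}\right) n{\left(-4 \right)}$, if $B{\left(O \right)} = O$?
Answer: $-350$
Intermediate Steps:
$n{\left(k \right)} = - \frac{k}{4}$ ($n{\left(k \right)} = \frac{k}{-4} = k \left(- \frac{1}{4}\right) = - \frac{k}{4}$)
$\left(-353 + B{\left(3 \right)}\right) n{\left(-4 \right)} = \left(-353 + 3\right) \left(\left(- \frac{1}{4}\right) \left(-4\right)\right) = \left(-350\right) 1 = -350$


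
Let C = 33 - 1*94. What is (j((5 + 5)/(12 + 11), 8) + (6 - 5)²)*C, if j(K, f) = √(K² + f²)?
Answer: -61 - 122*√8489/23 ≈ -549.72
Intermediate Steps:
C = -61 (C = 33 - 94 = -61)
(j((5 + 5)/(12 + 11), 8) + (6 - 5)²)*C = (√(((5 + 5)/(12 + 11))² + 8²) + (6 - 5)²)*(-61) = (√((10/23)² + 64) + 1²)*(-61) = (√((10*(1/23))² + 64) + 1)*(-61) = (√((10/23)² + 64) + 1)*(-61) = (√(100/529 + 64) + 1)*(-61) = (√(33956/529) + 1)*(-61) = (2*√8489/23 + 1)*(-61) = (1 + 2*√8489/23)*(-61) = -61 - 122*√8489/23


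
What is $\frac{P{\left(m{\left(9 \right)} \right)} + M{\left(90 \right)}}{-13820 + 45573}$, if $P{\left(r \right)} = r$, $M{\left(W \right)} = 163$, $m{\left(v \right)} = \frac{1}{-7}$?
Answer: $\frac{1140}{222271} \approx 0.0051289$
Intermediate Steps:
$m{\left(v \right)} = - \frac{1}{7}$
$\frac{P{\left(m{\left(9 \right)} \right)} + M{\left(90 \right)}}{-13820 + 45573} = \frac{- \frac{1}{7} + 163}{-13820 + 45573} = \frac{1140}{7 \cdot 31753} = \frac{1140}{7} \cdot \frac{1}{31753} = \frac{1140}{222271}$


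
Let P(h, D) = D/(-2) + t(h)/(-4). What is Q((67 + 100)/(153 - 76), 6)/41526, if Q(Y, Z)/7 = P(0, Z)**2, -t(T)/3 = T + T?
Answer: 7/4614 ≈ 0.0015171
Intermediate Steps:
t(T) = -6*T (t(T) = -3*(T + T) = -6*T)
P(h, D) = -D/2 + 3*h/2 (P(h, D) = D/(-2) - 6*h/(-4) = D*(-1/2) - 6*h*(-1/4) = -D/2 + 3*h/2)
Q(Y, Z) = 7*Z**2/4 (Q(Y, Z) = 7*(-Z/2 + (3/2)*0)**2 = 7*(-Z/2 + 0)**2 = 7*(-Z/2)**2 = 7*(Z**2/4) = 7*Z**2/4)
Q((67 + 100)/(153 - 76), 6)/41526 = ((7/4)*6**2)/41526 = ((7/4)*36)*(1/41526) = 63*(1/41526) = 7/4614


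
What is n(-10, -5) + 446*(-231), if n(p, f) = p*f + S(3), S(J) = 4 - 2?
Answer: -102974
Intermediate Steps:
S(J) = 2
n(p, f) = 2 + f*p (n(p, f) = p*f + 2 = f*p + 2 = 2 + f*p)
n(-10, -5) + 446*(-231) = (2 - 5*(-10)) + 446*(-231) = (2 + 50) - 103026 = 52 - 103026 = -102974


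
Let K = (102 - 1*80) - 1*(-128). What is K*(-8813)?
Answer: -1321950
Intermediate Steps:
K = 150 (K = (102 - 80) + 128 = 22 + 128 = 150)
K*(-8813) = 150*(-8813) = -1321950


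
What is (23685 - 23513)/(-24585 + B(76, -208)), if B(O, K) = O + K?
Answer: -172/24717 ≈ -0.0069588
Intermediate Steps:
B(O, K) = K + O
(23685 - 23513)/(-24585 + B(76, -208)) = (23685 - 23513)/(-24585 + (-208 + 76)) = 172/(-24585 - 132) = 172/(-24717) = 172*(-1/24717) = -172/24717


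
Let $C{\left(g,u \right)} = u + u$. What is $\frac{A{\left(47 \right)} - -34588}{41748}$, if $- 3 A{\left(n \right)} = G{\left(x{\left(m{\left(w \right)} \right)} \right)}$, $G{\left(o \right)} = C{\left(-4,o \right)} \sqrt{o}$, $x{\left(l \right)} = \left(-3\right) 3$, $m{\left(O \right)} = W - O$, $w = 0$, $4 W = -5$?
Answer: $\frac{8647}{10437} + \frac{3 i}{6958} \approx 0.8285 + 0.00043116 i$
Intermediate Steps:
$C{\left(g,u \right)} = 2 u$
$W = - \frac{5}{4}$ ($W = \frac{1}{4} \left(-5\right) = - \frac{5}{4} \approx -1.25$)
$m{\left(O \right)} = - \frac{5}{4} - O$
$x{\left(l \right)} = -9$
$G{\left(o \right)} = 2 o^{\frac{3}{2}}$ ($G{\left(o \right)} = 2 o \sqrt{o} = 2 o^{\frac{3}{2}}$)
$A{\left(n \right)} = 18 i$ ($A{\left(n \right)} = - \frac{2 \left(-9\right)^{\frac{3}{2}}}{3} = - \frac{2 \left(- 27 i\right)}{3} = - \frac{\left(-54\right) i}{3} = 18 i$)
$\frac{A{\left(47 \right)} - -34588}{41748} = \frac{18 i - -34588}{41748} = \left(18 i + 34588\right) \frac{1}{41748} = \left(34588 + 18 i\right) \frac{1}{41748} = \frac{8647}{10437} + \frac{3 i}{6958}$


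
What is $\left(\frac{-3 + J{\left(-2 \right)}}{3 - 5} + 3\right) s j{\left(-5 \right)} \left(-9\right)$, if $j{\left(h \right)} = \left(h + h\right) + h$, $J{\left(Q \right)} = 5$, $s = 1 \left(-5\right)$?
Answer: $-1350$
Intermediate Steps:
$s = -5$
$j{\left(h \right)} = 3 h$ ($j{\left(h \right)} = 2 h + h = 3 h$)
$\left(\frac{-3 + J{\left(-2 \right)}}{3 - 5} + 3\right) s j{\left(-5 \right)} \left(-9\right) = \left(\frac{-3 + 5}{3 - 5} + 3\right) \left(-5\right) 3 \left(-5\right) \left(-9\right) = \left(\frac{2}{-2} + 3\right) \left(-5\right) \left(-15\right) \left(-9\right) = \left(2 \left(- \frac{1}{2}\right) + 3\right) \left(-5\right) \left(-15\right) \left(-9\right) = \left(-1 + 3\right) \left(-5\right) \left(-15\right) \left(-9\right) = 2 \left(-5\right) \left(-15\right) \left(-9\right) = \left(-10\right) \left(-15\right) \left(-9\right) = 150 \left(-9\right) = -1350$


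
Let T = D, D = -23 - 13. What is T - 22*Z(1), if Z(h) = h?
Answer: -58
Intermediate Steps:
D = -36
T = -36
T - 22*Z(1) = -36 - 22*1 = -36 - 22 = -58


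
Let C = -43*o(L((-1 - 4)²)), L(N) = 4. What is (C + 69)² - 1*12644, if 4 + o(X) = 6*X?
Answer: 613037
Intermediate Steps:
o(X) = -4 + 6*X
C = -860 (C = -43*(-4 + 6*4) = -43*(-4 + 24) = -43*20 = -860)
(C + 69)² - 1*12644 = (-860 + 69)² - 1*12644 = (-791)² - 12644 = 625681 - 12644 = 613037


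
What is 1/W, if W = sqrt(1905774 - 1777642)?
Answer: sqrt(32033)/64066 ≈ 0.0027936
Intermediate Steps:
W = 2*sqrt(32033) (W = sqrt(128132) = 2*sqrt(32033) ≈ 357.96)
1/W = 1/(2*sqrt(32033)) = sqrt(32033)/64066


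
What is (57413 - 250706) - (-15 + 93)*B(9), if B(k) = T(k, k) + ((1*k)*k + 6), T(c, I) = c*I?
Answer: -206397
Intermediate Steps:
T(c, I) = I*c
B(k) = 6 + 2*k² (B(k) = k*k + ((1*k)*k + 6) = k² + (k*k + 6) = k² + (k² + 6) = k² + (6 + k²) = 6 + 2*k²)
(57413 - 250706) - (-15 + 93)*B(9) = (57413 - 250706) - (-15 + 93)*(6 + 2*9²) = -193293 - 78*(6 + 2*81) = -193293 - 78*(6 + 162) = -193293 - 78*168 = -193293 - 1*13104 = -193293 - 13104 = -206397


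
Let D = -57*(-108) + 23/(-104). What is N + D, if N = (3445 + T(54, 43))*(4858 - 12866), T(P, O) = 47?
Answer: -2907609143/104 ≈ -2.7958e+7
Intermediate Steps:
D = 640201/104 (D = 6156 + 23*(-1/104) = 6156 - 23/104 = 640201/104 ≈ 6155.8)
N = -27963936 (N = (3445 + 47)*(4858 - 12866) = 3492*(-8008) = -27963936)
N + D = -27963936 + 640201/104 = -2907609143/104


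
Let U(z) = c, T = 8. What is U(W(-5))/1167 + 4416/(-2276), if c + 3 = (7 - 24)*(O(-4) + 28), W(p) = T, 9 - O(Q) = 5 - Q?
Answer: -1560919/664023 ≈ -2.3507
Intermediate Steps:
O(Q) = 4 + Q (O(Q) = 9 - (5 - Q) = 9 + (-5 + Q) = 4 + Q)
W(p) = 8
c = -479 (c = -3 + (7 - 24)*((4 - 4) + 28) = -3 - 17*(0 + 28) = -3 - 17*28 = -3 - 476 = -479)
U(z) = -479
U(W(-5))/1167 + 4416/(-2276) = -479/1167 + 4416/(-2276) = -479*1/1167 + 4416*(-1/2276) = -479/1167 - 1104/569 = -1560919/664023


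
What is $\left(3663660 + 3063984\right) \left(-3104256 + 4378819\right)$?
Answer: $8574806119572$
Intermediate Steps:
$\left(3663660 + 3063984\right) \left(-3104256 + 4378819\right) = 6727644 \cdot 1274563 = 8574806119572$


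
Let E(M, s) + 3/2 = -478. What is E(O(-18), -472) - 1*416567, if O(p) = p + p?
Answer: -834093/2 ≈ -4.1705e+5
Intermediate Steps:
O(p) = 2*p
E(M, s) = -959/2 (E(M, s) = -3/2 - 478 = -959/2)
E(O(-18), -472) - 1*416567 = -959/2 - 1*416567 = -959/2 - 416567 = -834093/2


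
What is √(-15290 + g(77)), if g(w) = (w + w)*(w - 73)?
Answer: I*√14674 ≈ 121.14*I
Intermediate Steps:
g(w) = 2*w*(-73 + w) (g(w) = (2*w)*(-73 + w) = 2*w*(-73 + w))
√(-15290 + g(77)) = √(-15290 + 2*77*(-73 + 77)) = √(-15290 + 2*77*4) = √(-15290 + 616) = √(-14674) = I*√14674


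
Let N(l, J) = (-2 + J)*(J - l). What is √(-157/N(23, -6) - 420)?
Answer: I*√5660626/116 ≈ 20.51*I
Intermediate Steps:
√(-157/N(23, -6) - 420) = √(-157/((-6)² - 2*(-6) + 2*23 - 1*(-6)*23) - 420) = √(-157/(36 + 12 + 46 + 138) - 420) = √(-157/232 - 420) = √(-97597/232) = I*√5660626/116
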